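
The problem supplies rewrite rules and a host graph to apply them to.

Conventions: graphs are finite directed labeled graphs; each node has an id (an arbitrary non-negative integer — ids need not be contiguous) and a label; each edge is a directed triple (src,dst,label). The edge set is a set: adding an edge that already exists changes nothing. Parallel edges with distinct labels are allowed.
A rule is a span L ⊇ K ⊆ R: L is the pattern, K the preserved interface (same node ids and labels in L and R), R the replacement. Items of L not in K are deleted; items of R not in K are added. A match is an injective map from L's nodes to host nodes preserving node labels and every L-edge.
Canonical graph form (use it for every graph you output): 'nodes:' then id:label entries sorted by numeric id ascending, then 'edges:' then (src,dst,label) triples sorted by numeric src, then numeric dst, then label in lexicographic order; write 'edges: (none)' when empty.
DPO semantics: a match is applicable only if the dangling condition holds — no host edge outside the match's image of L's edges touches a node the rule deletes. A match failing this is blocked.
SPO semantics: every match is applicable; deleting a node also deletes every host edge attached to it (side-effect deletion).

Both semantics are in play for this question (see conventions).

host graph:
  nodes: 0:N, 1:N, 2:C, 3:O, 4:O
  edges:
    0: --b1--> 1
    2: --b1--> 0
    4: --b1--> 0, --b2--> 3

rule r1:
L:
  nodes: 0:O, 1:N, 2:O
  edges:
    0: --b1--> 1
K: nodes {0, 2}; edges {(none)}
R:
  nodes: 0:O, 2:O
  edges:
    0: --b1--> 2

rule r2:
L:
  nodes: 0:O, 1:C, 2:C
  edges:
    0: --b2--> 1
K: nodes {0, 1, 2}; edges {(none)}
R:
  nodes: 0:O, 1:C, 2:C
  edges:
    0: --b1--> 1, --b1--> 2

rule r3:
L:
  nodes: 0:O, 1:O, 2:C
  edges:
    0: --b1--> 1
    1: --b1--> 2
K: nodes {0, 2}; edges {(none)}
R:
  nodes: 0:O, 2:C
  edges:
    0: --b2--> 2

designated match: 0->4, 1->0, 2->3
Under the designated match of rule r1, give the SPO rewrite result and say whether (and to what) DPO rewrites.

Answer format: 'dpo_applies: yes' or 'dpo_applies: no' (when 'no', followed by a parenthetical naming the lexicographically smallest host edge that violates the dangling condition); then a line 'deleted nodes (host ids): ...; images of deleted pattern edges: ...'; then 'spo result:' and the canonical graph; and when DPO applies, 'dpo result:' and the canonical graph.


dpo_applies: no
(the rule deletes node 0, which keeps host edge (0,1,b1) outside the match image — the dangling condition fails, DPO blocks; SPO proceeds and side-deletes such edges)
deleted nodes (host ids): 0; images of deleted pattern edges: (4,0,b1)
spo result:
nodes: 1:N, 2:C, 3:O, 4:O
edges: (4,3,b1); (4,3,b2)


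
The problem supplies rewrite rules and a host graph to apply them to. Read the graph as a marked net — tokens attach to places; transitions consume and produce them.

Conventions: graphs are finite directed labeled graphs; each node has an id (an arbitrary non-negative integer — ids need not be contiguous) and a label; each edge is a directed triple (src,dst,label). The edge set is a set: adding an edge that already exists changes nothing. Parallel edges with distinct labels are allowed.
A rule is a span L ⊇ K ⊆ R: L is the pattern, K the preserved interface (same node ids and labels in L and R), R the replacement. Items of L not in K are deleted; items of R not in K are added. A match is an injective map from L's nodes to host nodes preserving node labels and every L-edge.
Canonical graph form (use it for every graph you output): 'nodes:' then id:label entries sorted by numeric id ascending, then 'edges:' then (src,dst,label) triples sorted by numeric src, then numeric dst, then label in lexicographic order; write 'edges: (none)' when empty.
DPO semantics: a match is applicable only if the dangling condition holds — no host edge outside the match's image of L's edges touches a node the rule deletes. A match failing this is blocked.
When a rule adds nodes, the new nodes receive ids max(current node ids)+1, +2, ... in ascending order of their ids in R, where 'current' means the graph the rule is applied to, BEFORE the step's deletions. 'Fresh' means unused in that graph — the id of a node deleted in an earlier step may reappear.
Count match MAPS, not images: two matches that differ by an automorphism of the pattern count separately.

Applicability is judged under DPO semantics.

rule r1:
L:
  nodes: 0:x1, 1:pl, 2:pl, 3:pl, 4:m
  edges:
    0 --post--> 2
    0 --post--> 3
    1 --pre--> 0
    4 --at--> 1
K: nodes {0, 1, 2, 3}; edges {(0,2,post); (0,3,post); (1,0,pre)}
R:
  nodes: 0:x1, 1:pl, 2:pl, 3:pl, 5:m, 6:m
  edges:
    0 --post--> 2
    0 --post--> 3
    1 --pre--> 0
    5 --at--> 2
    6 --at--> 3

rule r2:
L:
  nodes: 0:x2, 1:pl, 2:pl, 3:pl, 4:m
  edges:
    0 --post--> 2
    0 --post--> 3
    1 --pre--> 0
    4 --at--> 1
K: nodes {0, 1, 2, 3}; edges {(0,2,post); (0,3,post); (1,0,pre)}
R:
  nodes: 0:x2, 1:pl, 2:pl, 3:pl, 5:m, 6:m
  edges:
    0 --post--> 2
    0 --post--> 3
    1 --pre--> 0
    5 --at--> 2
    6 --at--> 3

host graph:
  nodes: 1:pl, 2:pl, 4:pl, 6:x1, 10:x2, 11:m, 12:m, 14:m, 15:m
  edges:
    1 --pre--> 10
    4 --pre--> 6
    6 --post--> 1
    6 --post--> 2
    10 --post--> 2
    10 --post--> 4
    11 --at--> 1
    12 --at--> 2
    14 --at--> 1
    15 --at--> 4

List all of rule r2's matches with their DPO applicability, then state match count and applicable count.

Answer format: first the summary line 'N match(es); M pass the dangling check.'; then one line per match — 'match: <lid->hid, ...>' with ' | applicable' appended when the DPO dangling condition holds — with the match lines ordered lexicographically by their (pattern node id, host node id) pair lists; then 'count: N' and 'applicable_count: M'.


4 match(es); 4 pass the dangling check.
match: 0->10, 1->1, 2->2, 3->4, 4->11 | applicable
match: 0->10, 1->1, 2->2, 3->4, 4->14 | applicable
match: 0->10, 1->1, 2->4, 3->2, 4->11 | applicable
match: 0->10, 1->1, 2->4, 3->2, 4->14 | applicable
count: 4
applicable_count: 4


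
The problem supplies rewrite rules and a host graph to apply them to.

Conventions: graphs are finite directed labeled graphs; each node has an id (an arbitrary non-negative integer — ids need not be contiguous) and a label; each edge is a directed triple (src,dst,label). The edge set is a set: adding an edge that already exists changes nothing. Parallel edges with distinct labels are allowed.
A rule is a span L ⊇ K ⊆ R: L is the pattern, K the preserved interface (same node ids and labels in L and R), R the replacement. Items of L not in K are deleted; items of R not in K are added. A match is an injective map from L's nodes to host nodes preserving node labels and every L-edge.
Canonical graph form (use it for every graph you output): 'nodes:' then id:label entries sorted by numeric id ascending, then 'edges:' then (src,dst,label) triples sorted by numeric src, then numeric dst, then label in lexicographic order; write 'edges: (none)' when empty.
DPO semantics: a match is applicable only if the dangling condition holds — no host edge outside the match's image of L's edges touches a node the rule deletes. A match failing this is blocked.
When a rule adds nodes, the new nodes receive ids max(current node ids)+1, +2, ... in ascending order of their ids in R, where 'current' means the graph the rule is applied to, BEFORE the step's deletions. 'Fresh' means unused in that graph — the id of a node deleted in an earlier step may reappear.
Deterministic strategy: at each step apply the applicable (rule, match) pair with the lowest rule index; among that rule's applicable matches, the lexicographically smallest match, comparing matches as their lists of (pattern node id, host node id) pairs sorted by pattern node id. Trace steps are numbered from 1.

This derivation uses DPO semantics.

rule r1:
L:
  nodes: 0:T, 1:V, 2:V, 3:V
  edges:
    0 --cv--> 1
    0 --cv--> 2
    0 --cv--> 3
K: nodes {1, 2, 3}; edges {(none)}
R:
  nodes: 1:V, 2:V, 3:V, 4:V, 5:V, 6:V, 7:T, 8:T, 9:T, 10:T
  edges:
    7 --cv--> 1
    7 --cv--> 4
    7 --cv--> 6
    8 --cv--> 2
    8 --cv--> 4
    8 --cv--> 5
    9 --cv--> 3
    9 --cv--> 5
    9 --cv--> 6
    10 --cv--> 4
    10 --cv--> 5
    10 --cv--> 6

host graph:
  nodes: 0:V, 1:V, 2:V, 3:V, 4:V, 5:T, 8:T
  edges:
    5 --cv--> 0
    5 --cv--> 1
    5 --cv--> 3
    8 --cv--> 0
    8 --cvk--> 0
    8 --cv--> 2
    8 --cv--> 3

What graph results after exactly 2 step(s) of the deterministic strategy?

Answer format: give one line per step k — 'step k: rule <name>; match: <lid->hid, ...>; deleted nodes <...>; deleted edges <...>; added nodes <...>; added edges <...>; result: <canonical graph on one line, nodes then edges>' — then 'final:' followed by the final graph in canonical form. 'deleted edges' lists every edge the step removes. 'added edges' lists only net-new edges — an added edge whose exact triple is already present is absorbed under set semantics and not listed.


step 1: rule r1; match: 0->5, 1->0, 2->1, 3->3; deleted nodes 5; deleted edges (5,0,cv); (5,1,cv); (5,3,cv); added nodes 9, 10, 11, 12, 13, 14, 15; added edges (12,0,cv); (12,9,cv); (12,11,cv); (13,1,cv); (13,9,cv); (13,10,cv); (14,3,cv); (14,10,cv); (14,11,cv); (15,9,cv); (15,10,cv); (15,11,cv); result: nodes: 0:V, 1:V, 2:V, 3:V, 4:V, 8:T, 9:V, 10:V, 11:V, 12:T, 13:T, 14:T, 15:T edges: (8,0,cv); (8,0,cvk); (8,2,cv); (8,3,cv); (12,0,cv); (12,9,cv); (12,11,cv); (13,1,cv); (13,9,cv); (13,10,cv); (14,3,cv); (14,10,cv); (14,11,cv); (15,9,cv); (15,10,cv); (15,11,cv)
step 2: rule r1; match: 0->12, 1->0, 2->9, 3->11; deleted nodes 12; deleted edges (12,0,cv); (12,9,cv); (12,11,cv); added nodes 16, 17, 18, 19, 20, 21, 22; added edges (19,0,cv); (19,16,cv); (19,18,cv); (20,9,cv); (20,16,cv); (20,17,cv); (21,11,cv); (21,17,cv); (21,18,cv); (22,16,cv); (22,17,cv); (22,18,cv); result: nodes: 0:V, 1:V, 2:V, 3:V, 4:V, 8:T, 9:V, 10:V, 11:V, 13:T, 14:T, 15:T, 16:V, 17:V, 18:V, 19:T, 20:T, 21:T, 22:T edges: (8,0,cv); (8,0,cvk); (8,2,cv); (8,3,cv); (13,1,cv); (13,9,cv); (13,10,cv); (14,3,cv); (14,10,cv); (14,11,cv); (15,9,cv); (15,10,cv); (15,11,cv); (19,0,cv); (19,16,cv); (19,18,cv); (20,9,cv); (20,16,cv); (20,17,cv); (21,11,cv); (21,17,cv); (21,18,cv); (22,16,cv); (22,17,cv); (22,18,cv)
final:
nodes: 0:V, 1:V, 2:V, 3:V, 4:V, 8:T, 9:V, 10:V, 11:V, 13:T, 14:T, 15:T, 16:V, 17:V, 18:V, 19:T, 20:T, 21:T, 22:T
edges: (8,0,cv); (8,0,cvk); (8,2,cv); (8,3,cv); (13,1,cv); (13,9,cv); (13,10,cv); (14,3,cv); (14,10,cv); (14,11,cv); (15,9,cv); (15,10,cv); (15,11,cv); (19,0,cv); (19,16,cv); (19,18,cv); (20,9,cv); (20,16,cv); (20,17,cv); (21,11,cv); (21,17,cv); (21,18,cv); (22,16,cv); (22,17,cv); (22,18,cv)


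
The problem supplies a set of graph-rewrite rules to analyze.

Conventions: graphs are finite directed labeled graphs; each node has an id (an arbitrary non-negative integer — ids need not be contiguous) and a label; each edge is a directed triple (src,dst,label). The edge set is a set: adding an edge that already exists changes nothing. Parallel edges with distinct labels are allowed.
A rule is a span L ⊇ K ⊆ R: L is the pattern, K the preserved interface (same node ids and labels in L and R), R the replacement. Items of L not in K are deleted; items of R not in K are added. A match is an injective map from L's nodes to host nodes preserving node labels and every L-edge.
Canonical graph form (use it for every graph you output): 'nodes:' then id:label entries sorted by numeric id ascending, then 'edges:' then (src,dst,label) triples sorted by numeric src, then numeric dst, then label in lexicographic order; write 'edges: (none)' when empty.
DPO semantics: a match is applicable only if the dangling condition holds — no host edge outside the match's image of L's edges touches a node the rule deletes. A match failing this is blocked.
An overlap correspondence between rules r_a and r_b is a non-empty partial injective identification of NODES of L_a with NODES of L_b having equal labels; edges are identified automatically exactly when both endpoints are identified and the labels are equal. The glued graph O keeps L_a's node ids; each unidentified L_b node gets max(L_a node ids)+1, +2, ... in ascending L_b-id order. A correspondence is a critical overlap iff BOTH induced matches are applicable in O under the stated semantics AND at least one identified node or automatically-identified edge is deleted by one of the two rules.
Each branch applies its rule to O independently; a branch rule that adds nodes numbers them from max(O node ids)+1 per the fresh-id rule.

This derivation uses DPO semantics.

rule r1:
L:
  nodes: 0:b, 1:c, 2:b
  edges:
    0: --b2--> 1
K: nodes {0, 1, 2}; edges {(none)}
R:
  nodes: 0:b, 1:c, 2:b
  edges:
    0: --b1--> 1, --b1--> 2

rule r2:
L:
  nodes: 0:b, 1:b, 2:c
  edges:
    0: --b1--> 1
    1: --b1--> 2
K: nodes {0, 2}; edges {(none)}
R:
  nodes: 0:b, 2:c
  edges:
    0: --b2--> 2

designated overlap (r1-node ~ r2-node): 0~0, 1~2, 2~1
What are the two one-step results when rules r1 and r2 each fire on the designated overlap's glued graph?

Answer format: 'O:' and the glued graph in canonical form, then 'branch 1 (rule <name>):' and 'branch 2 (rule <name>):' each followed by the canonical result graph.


O:
nodes: 0:b, 1:c, 2:b
edges: (0,1,b2); (0,2,b1); (2,1,b1)
branch 1 (rule r1):
nodes: 0:b, 1:c, 2:b
edges: (0,1,b1); (0,2,b1); (2,1,b1)
branch 2 (rule r2):
nodes: 0:b, 1:c
edges: (0,1,b2)


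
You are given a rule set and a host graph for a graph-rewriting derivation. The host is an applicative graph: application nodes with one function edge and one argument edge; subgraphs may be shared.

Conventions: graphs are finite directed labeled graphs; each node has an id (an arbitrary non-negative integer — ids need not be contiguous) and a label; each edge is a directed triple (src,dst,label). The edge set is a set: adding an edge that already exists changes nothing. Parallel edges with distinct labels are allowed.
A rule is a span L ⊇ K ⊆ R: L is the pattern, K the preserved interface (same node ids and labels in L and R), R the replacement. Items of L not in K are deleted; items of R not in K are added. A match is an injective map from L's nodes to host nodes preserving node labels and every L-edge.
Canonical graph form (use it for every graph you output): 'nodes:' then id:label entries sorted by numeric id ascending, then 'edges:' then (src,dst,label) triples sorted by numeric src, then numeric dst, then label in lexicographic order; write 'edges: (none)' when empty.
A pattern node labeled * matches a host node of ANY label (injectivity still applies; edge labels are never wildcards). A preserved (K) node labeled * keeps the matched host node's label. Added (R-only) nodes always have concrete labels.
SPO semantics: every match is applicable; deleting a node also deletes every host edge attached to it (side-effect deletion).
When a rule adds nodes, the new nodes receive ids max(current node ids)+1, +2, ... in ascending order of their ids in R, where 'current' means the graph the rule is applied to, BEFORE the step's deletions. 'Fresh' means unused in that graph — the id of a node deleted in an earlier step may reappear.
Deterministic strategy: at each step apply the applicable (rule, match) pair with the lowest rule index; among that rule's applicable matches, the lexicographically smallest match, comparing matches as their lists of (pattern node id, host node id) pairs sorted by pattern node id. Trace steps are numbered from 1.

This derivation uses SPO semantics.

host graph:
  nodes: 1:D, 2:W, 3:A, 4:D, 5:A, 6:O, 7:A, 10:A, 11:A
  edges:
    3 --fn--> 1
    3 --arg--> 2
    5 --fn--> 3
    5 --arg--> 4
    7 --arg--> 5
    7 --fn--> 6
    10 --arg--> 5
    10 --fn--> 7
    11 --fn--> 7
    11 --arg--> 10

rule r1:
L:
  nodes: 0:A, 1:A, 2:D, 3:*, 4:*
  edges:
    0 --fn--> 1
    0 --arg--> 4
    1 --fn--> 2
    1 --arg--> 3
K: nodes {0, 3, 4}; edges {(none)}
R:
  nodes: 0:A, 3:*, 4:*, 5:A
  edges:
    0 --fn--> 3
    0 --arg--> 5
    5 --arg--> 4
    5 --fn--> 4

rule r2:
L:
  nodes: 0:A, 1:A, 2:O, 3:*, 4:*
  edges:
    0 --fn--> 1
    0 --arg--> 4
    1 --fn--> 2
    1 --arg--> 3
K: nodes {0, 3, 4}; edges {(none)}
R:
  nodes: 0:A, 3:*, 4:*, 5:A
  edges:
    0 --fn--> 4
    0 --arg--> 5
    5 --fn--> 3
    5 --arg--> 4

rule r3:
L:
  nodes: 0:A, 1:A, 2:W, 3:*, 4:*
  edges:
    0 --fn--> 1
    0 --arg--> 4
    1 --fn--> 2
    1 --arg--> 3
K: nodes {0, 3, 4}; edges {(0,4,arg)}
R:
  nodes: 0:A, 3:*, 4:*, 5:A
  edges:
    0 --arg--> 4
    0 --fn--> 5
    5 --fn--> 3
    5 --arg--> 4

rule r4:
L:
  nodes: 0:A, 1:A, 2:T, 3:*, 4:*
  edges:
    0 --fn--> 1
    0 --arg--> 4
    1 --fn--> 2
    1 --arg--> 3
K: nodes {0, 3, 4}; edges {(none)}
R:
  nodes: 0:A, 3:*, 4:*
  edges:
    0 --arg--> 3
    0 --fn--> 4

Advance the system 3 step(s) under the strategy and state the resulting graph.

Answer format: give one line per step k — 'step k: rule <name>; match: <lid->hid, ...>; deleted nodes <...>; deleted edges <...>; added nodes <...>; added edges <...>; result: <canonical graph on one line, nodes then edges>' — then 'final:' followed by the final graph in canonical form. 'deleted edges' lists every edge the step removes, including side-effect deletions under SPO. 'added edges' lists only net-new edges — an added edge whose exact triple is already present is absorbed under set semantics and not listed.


step 1: rule r1; match: 0->5, 1->3, 2->1, 3->2, 4->4; deleted nodes 1, 3; deleted edges (3,1,fn); (3,2,arg); (5,3,fn); (5,4,arg); added nodes 12; added edges (5,2,fn); (5,12,arg); (12,4,arg); (12,4,fn); result: nodes: 2:W, 4:D, 5:A, 6:O, 7:A, 10:A, 11:A, 12:A edges: (5,2,fn); (5,12,arg); (7,5,arg); (7,6,fn); (10,5,arg); (10,7,fn); (11,7,fn); (11,10,arg); (12,4,arg); (12,4,fn)
step 2: rule r2; match: 0->11, 1->7, 2->6, 3->5, 4->10; deleted nodes 6, 7; deleted edges (7,5,arg); (7,6,fn); (10,7,fn); (11,7,fn); (11,10,arg); added nodes 13; added edges (11,10,fn); (11,13,arg); (13,5,fn); (13,10,arg); result: nodes: 2:W, 4:D, 5:A, 10:A, 11:A, 12:A, 13:A edges: (5,2,fn); (5,12,arg); (10,5,arg); (11,10,fn); (11,13,arg); (12,4,arg); (12,4,fn); (13,5,fn); (13,10,arg)
step 3: rule r3; match: 0->13, 1->5, 2->2, 3->12, 4->10; deleted nodes 2, 5; deleted edges (5,2,fn); (5,12,arg); (10,5,arg); (13,5,fn); added nodes 14; added edges (13,14,fn); (14,10,arg); (14,12,fn); result: nodes: 4:D, 10:A, 11:A, 12:A, 13:A, 14:A edges: (11,10,fn); (11,13,arg); (12,4,arg); (12,4,fn); (13,10,arg); (13,14,fn); (14,10,arg); (14,12,fn)
final:
nodes: 4:D, 10:A, 11:A, 12:A, 13:A, 14:A
edges: (11,10,fn); (11,13,arg); (12,4,arg); (12,4,fn); (13,10,arg); (13,14,fn); (14,10,arg); (14,12,fn)


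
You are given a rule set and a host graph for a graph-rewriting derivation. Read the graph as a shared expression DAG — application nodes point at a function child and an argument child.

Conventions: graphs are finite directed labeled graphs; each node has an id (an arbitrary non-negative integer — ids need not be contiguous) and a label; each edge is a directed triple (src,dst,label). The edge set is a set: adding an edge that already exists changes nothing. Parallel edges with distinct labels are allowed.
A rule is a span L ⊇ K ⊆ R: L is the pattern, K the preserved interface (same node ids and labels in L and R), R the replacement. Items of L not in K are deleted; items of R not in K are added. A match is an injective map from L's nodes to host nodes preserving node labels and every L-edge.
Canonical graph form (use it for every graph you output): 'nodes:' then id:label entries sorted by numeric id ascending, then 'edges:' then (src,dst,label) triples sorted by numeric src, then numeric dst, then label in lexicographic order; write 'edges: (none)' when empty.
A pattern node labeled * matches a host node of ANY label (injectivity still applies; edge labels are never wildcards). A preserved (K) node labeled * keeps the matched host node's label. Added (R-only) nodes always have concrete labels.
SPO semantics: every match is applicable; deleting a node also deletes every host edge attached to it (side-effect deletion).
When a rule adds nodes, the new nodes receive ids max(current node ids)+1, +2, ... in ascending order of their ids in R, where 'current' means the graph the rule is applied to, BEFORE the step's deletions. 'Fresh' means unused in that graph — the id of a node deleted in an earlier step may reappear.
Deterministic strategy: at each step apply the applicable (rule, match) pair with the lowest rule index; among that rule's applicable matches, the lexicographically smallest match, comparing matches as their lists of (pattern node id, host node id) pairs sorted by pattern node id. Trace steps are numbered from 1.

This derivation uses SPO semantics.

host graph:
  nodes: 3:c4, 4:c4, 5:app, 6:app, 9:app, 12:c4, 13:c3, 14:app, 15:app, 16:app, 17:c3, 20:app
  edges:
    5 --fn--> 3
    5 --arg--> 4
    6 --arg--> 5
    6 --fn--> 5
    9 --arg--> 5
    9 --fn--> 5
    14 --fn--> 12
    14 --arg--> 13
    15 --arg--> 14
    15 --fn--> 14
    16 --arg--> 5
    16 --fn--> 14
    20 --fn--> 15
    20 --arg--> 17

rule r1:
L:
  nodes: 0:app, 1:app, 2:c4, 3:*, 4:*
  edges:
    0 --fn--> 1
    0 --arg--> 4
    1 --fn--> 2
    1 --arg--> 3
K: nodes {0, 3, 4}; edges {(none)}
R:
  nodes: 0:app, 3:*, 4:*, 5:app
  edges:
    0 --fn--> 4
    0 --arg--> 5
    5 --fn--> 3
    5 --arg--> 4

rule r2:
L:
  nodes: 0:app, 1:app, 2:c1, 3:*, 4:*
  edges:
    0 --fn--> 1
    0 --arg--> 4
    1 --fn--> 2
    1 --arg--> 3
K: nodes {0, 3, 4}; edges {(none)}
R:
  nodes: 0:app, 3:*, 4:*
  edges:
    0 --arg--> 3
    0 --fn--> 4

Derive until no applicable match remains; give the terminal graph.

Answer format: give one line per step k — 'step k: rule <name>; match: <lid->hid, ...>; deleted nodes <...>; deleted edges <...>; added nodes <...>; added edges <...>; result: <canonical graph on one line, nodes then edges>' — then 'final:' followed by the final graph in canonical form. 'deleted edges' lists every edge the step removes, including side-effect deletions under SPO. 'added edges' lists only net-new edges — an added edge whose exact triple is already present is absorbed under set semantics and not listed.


step 1: rule r1; match: 0->16, 1->14, 2->12, 3->13, 4->5; deleted nodes 12, 14; deleted edges (14,12,fn); (14,13,arg); (15,14,arg); (15,14,fn); (16,5,arg); (16,14,fn); added nodes 21; added edges (16,5,fn); (16,21,arg); (21,5,arg); (21,13,fn); result: nodes: 3:c4, 4:c4, 5:app, 6:app, 9:app, 13:c3, 15:app, 16:app, 17:c3, 20:app, 21:app edges: (5,3,fn); (5,4,arg); (6,5,arg); (6,5,fn); (9,5,arg); (9,5,fn); (16,5,fn); (16,21,arg); (20,15,fn); (20,17,arg); (21,5,arg); (21,13,fn)
step 2: rule r1; match: 0->16, 1->5, 2->3, 3->4, 4->21; deleted nodes 3, 5; deleted edges (5,3,fn); (5,4,arg); (6,5,arg); (6,5,fn); (9,5,arg); (9,5,fn); (16,5,fn); (16,21,arg); (21,5,arg); added nodes 22; added edges (16,21,fn); (16,22,arg); (22,4,fn); (22,21,arg); result: nodes: 4:c4, 6:app, 9:app, 13:c3, 15:app, 16:app, 17:c3, 20:app, 21:app, 22:app edges: (16,21,fn); (16,22,arg); (20,15,fn); (20,17,arg); (21,13,fn); (22,4,fn); (22,21,arg)
final:
nodes: 4:c4, 6:app, 9:app, 13:c3, 15:app, 16:app, 17:c3, 20:app, 21:app, 22:app
edges: (16,21,fn); (16,22,arg); (20,15,fn); (20,17,arg); (21,13,fn); (22,4,fn); (22,21,arg)


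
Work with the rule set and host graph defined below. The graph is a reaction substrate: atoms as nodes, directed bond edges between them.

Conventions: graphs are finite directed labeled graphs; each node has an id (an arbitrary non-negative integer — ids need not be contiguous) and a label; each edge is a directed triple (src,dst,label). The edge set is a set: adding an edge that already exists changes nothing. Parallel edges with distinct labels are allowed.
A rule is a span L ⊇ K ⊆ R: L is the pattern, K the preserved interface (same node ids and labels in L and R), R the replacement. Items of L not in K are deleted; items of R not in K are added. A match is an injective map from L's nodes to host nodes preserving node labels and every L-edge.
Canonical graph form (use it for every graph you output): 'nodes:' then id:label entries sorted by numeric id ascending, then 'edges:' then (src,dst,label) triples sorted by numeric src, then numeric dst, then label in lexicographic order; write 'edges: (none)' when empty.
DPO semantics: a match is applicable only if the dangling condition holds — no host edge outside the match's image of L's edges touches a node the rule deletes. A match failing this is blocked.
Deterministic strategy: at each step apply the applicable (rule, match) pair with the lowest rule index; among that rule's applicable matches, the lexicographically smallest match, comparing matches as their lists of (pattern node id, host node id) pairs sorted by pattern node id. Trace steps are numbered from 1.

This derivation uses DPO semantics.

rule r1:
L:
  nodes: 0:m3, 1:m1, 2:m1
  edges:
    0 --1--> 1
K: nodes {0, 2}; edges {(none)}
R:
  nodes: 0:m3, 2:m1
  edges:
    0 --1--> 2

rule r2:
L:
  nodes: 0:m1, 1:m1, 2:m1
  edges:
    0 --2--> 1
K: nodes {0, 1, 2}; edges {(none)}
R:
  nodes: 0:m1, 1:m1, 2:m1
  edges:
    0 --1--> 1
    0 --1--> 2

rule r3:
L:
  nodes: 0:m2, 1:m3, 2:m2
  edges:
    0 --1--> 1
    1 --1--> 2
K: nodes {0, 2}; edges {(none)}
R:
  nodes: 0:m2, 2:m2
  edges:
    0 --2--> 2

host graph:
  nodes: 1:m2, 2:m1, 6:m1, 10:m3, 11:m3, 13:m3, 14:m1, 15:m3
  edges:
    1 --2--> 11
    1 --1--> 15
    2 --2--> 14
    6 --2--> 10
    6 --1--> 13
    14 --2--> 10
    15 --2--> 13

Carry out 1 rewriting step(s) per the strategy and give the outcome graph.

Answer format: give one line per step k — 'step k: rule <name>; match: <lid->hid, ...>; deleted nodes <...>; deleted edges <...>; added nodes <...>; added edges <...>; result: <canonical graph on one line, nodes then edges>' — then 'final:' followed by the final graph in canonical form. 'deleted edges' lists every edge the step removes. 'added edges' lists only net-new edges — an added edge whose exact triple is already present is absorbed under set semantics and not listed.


step 1: rule r2; match: 0->2, 1->14, 2->6; deleted nodes (none); deleted edges (2,14,2); added nodes (none); added edges (2,6,1); (2,14,1); result: nodes: 1:m2, 2:m1, 6:m1, 10:m3, 11:m3, 13:m3, 14:m1, 15:m3 edges: (1,11,2); (1,15,1); (2,6,1); (2,14,1); (6,10,2); (6,13,1); (14,10,2); (15,13,2)
final:
nodes: 1:m2, 2:m1, 6:m1, 10:m3, 11:m3, 13:m3, 14:m1, 15:m3
edges: (1,11,2); (1,15,1); (2,6,1); (2,14,1); (6,10,2); (6,13,1); (14,10,2); (15,13,2)


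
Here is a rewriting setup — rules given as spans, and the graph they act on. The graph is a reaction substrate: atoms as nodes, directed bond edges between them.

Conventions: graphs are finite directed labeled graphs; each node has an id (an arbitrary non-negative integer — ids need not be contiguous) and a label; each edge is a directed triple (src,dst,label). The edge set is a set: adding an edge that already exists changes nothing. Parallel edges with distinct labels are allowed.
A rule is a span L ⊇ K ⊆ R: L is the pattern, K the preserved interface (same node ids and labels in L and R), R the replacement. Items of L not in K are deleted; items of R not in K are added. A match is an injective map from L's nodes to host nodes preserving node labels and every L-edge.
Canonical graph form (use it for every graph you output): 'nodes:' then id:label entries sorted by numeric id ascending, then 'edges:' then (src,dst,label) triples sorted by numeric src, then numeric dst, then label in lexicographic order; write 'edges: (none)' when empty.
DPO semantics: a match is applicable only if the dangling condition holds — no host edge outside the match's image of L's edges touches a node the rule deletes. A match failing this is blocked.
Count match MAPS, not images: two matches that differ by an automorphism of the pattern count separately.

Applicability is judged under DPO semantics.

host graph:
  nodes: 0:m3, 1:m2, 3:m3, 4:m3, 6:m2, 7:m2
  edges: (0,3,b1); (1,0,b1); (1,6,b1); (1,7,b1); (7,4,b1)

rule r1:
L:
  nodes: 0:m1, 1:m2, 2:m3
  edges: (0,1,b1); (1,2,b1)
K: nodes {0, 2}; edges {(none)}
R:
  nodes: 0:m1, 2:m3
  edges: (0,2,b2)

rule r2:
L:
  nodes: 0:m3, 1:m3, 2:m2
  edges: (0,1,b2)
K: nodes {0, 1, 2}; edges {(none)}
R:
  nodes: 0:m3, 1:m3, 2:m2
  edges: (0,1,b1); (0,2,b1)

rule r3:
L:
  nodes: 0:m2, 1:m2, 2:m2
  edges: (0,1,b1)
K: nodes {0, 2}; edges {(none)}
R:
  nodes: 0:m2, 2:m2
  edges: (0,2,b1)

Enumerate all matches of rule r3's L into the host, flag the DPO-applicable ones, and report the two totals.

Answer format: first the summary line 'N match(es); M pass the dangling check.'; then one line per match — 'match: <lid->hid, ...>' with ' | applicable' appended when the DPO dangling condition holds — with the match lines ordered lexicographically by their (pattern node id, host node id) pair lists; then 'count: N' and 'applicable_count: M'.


2 match(es); 1 pass the dangling check.
match: 0->1, 1->6, 2->7 | applicable
match: 0->1, 1->7, 2->6
count: 2
applicable_count: 1


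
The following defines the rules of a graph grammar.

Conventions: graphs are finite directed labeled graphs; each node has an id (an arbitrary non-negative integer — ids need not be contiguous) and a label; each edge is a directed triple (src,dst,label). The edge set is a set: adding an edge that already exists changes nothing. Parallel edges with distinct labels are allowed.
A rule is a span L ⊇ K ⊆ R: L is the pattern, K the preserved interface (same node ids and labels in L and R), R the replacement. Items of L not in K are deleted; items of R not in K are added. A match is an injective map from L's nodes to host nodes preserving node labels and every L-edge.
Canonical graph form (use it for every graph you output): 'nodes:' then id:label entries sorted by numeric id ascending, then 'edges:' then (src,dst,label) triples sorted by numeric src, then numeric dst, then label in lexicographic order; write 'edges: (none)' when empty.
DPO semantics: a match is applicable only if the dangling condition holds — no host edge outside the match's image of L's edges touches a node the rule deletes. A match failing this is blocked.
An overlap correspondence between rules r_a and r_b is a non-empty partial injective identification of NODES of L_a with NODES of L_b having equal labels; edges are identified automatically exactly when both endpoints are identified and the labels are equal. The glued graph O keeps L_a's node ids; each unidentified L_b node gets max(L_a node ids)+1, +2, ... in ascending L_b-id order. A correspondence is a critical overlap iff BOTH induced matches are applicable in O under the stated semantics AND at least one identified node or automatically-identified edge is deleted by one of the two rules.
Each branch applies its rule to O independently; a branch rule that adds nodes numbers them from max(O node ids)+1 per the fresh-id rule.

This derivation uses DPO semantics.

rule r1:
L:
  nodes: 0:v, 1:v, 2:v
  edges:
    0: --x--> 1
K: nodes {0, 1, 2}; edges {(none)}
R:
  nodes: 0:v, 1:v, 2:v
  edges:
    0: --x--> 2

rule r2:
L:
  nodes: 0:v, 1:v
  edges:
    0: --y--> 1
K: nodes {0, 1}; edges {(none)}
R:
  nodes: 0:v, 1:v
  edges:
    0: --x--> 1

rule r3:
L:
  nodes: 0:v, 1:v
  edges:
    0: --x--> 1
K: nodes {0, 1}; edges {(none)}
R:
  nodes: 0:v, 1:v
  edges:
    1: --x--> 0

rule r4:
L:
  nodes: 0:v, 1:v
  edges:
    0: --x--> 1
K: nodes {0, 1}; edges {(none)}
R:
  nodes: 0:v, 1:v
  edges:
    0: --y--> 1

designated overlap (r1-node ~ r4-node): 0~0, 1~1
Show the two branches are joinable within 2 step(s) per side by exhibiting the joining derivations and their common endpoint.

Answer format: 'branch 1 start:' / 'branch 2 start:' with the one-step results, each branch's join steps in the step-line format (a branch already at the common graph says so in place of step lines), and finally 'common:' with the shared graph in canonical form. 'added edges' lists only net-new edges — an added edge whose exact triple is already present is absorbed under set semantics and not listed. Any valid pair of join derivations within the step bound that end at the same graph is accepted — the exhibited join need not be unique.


branch 1 start:
nodes: 0:v, 1:v, 2:v
edges: (0,2,x)
branch 2 start:
nodes: 0:v, 1:v, 2:v
edges: (0,1,y)
branch 1 step 1: rule r1; match: 0->0, 1->2, 2->1; deleted nodes (none); deleted edges (0,2,x); added nodes (none); added edges (0,1,x); result: nodes: 0:v, 1:v, 2:v edges: (0,1,x)
branch 2 step 1: rule r2; match: 0->0, 1->1; deleted nodes (none); deleted edges (0,1,y); added nodes (none); added edges (0,1,x); result: nodes: 0:v, 1:v, 2:v edges: (0,1,x)
common:
nodes: 0:v, 1:v, 2:v
edges: (0,1,x)


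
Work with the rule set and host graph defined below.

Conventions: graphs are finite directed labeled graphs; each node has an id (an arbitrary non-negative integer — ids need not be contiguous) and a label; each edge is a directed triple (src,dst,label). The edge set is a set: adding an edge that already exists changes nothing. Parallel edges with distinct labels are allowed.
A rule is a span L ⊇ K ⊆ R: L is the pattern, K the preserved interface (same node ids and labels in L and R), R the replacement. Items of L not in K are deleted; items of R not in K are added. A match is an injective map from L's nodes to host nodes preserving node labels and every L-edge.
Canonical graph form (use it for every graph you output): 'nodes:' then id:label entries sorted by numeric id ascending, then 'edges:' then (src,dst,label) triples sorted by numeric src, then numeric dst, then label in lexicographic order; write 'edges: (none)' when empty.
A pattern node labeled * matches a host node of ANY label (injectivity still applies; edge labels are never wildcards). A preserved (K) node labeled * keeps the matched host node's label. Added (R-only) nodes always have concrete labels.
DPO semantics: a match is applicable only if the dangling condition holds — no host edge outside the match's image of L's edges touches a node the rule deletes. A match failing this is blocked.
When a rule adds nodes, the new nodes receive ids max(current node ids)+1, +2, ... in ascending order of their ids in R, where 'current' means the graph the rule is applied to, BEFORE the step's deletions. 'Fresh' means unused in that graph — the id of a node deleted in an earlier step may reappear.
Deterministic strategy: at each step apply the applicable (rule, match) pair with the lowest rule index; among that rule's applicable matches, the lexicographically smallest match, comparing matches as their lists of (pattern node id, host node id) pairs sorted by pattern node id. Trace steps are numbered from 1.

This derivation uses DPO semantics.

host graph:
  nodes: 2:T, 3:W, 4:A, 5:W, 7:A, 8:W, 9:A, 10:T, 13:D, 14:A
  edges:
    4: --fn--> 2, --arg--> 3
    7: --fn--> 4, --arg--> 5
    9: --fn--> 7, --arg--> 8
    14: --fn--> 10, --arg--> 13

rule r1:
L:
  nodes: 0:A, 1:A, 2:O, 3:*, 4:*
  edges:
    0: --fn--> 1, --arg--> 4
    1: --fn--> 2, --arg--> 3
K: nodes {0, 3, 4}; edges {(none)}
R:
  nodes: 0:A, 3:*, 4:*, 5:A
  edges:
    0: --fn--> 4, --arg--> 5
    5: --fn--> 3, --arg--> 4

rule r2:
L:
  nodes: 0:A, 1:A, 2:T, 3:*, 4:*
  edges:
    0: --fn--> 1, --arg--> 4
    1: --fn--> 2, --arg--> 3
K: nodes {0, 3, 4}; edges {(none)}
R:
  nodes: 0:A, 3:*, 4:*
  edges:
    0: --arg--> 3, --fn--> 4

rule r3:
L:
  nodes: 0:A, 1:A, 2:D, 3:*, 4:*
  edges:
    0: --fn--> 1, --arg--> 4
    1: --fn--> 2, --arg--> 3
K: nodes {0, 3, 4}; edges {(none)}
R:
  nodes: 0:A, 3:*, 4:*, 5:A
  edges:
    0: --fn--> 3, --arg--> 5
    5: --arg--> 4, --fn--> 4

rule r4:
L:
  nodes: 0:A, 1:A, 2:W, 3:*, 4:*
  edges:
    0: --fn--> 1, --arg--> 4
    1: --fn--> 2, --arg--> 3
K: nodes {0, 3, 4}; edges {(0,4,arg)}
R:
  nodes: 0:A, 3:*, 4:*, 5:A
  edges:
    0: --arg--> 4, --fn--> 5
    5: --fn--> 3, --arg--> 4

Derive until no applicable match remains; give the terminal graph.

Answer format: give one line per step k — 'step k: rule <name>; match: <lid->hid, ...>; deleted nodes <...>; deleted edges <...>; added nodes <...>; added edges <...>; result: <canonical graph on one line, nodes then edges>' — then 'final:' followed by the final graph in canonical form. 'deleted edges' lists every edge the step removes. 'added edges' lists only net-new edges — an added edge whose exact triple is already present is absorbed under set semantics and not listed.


step 1: rule r2; match: 0->7, 1->4, 2->2, 3->3, 4->5; deleted nodes 2, 4; deleted edges (4,2,fn); (4,3,arg); (7,4,fn); (7,5,arg); added nodes (none); added edges (7,3,arg); (7,5,fn); result: nodes: 3:W, 5:W, 7:A, 8:W, 9:A, 10:T, 13:D, 14:A edges: (7,3,arg); (7,5,fn); (9,7,fn); (9,8,arg); (14,10,fn); (14,13,arg)
step 2: rule r4; match: 0->9, 1->7, 2->5, 3->3, 4->8; deleted nodes 5, 7; deleted edges (7,3,arg); (7,5,fn); (9,7,fn); added nodes 15; added edges (9,15,fn); (15,3,fn); (15,8,arg); result: nodes: 3:W, 8:W, 9:A, 10:T, 13:D, 14:A, 15:A edges: (9,8,arg); (9,15,fn); (14,10,fn); (14,13,arg); (15,3,fn); (15,8,arg)
final:
nodes: 3:W, 8:W, 9:A, 10:T, 13:D, 14:A, 15:A
edges: (9,8,arg); (9,15,fn); (14,10,fn); (14,13,arg); (15,3,fn); (15,8,arg)


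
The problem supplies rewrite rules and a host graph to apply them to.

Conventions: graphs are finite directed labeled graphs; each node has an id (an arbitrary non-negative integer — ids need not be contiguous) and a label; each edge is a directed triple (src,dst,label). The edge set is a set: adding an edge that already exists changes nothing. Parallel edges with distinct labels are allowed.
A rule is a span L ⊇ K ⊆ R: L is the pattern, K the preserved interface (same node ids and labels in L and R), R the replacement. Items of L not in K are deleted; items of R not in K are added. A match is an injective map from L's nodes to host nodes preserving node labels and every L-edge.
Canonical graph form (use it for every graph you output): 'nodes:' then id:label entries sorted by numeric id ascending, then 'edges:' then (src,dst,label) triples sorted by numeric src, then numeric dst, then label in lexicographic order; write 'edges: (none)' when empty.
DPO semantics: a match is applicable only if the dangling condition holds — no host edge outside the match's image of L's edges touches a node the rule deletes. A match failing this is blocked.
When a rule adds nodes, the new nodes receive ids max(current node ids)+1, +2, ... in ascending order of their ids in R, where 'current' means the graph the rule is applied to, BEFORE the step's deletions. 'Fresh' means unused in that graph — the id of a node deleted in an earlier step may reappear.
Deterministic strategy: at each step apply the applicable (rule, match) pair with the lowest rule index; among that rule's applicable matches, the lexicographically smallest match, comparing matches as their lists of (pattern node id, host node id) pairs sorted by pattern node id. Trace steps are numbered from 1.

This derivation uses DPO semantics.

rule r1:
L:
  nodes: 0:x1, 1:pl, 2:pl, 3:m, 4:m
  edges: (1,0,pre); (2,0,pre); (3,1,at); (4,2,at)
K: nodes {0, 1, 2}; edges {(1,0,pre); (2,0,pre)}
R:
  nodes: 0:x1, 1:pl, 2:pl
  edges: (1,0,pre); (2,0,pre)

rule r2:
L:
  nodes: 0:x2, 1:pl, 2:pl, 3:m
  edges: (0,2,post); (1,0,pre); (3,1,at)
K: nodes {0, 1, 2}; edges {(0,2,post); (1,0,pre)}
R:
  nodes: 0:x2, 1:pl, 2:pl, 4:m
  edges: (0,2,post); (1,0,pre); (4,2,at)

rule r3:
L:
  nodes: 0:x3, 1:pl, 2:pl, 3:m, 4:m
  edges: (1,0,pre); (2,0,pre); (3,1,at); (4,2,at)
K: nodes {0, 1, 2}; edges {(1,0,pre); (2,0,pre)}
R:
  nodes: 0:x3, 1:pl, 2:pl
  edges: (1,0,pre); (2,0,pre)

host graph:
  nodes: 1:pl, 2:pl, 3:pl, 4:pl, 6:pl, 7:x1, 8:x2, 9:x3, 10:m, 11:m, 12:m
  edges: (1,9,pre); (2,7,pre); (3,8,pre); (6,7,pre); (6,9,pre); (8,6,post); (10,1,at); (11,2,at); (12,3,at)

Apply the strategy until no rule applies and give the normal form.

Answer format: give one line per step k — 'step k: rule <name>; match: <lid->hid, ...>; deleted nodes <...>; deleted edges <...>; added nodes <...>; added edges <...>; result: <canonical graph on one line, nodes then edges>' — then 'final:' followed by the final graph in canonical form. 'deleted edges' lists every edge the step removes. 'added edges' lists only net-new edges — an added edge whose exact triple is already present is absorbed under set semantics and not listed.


step 1: rule r2; match: 0->8, 1->3, 2->6, 3->12; deleted nodes 12; deleted edges (12,3,at); added nodes 13; added edges (13,6,at); result: nodes: 1:pl, 2:pl, 3:pl, 4:pl, 6:pl, 7:x1, 8:x2, 9:x3, 10:m, 11:m, 13:m edges: (1,9,pre); (2,7,pre); (3,8,pre); (6,7,pre); (6,9,pre); (8,6,post); (10,1,at); (11,2,at); (13,6,at)
step 2: rule r1; match: 0->7, 1->2, 2->6, 3->11, 4->13; deleted nodes 11, 13; deleted edges (11,2,at); (13,6,at); added nodes (none); added edges (none); result: nodes: 1:pl, 2:pl, 3:pl, 4:pl, 6:pl, 7:x1, 8:x2, 9:x3, 10:m edges: (1,9,pre); (2,7,pre); (3,8,pre); (6,7,pre); (6,9,pre); (8,6,post); (10,1,at)
final:
nodes: 1:pl, 2:pl, 3:pl, 4:pl, 6:pl, 7:x1, 8:x2, 9:x3, 10:m
edges: (1,9,pre); (2,7,pre); (3,8,pre); (6,7,pre); (6,9,pre); (8,6,post); (10,1,at)
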